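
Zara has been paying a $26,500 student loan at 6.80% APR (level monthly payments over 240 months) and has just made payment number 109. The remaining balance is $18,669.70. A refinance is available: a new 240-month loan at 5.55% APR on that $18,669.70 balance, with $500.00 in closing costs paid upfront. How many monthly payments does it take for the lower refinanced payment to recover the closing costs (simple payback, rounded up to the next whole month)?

Current payment = 26,500 × 6.8%/12 / (1 − (1+0.0056667)^−240) = $202.28.
Refinanced payment = 18,669.70 × 0.0046250 / (1 − (1+0.0046250)^−240) = $128.95.
Monthly savings = $202.28 − $128.95 = $73.33.
Break-even = $500.00 / $73.33 = 6.82 → 7 months.

7 months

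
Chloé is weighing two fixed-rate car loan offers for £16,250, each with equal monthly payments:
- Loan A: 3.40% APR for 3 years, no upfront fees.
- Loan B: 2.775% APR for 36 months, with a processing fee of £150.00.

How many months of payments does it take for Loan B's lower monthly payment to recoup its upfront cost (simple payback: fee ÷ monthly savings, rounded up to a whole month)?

Loan A: at 3.40% the monthly rate is 0.0028333, so the payment is 16,250 × 0.0028333 / (1 − 1.0028333^−36) = £475.44.
Loan B: at 2.775% the monthly rate is 0.0023125, so the payment is 16,250 × 0.0023125 / (1 − 1.0023125^−36) = £470.96.
Monthly savings = £475.44 − £470.96 = £4.48.
Break-even = £150.00 / £4.48 = 33.48 → 34 months.

34 months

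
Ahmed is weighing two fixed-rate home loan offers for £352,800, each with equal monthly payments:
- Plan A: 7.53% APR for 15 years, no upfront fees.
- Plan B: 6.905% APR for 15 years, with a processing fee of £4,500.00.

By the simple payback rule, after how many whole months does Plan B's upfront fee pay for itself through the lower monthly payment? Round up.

37 months

Plan A: at 7.53% the monthly rate is 0.0062750, so the payment is 352,800 × 0.0062750 / (1 − 1.0062750^−180) = £3,276.52.
Plan B: monthly rate = 6.905%/12 = 0.0057542; payment = 352,800 × 0.0057542 / (1 − (1+0.0057542)^−180) = £3,152.36.
Monthly savings = £3,276.52 − £3,152.36 = £124.16.
Break-even = £4,500.00 / £124.16 = 36.24 → 37 months.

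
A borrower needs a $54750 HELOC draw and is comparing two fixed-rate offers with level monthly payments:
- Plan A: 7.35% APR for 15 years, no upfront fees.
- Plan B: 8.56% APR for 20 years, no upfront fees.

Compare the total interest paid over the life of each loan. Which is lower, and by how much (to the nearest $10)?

Plan A: at 7.35% the monthly rate is 0.0061250, so the payment is 54,750 × 0.0061250 / (1 − 1.0061250^−180) = $502.88.
Total interest on Plan A = 180 × $502.88 − $54,750 = $35,768.40.
Plan B: monthly rate = 8.56%/12 = 0.0071333; payment = 54,750 × 0.0071333 / (1 − (1+0.0071333)^−240) = $477.21.
Total interest on Plan B = 240 × $477.21 − $54,750 = $59,780.40.
Plan A is lower by $24,012.00.

Plan A by $24,010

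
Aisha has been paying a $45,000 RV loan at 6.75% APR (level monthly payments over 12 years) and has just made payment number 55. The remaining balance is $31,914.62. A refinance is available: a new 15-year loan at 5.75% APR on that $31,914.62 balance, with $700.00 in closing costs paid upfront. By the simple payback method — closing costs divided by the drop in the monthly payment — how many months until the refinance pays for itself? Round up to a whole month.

Current payment = 45,000 × 6.75%/12 / (1 − (1+0.0056250)^−144) = $456.80.
Refinanced payment = 31,914.62 × 0.0047917 / (1 − (1+0.0047917)^−180) = $265.02.
Monthly savings = $456.80 − $265.02 = $191.78.
Break-even = $700.00 / $191.78 = 3.65 → 4 months.

4 months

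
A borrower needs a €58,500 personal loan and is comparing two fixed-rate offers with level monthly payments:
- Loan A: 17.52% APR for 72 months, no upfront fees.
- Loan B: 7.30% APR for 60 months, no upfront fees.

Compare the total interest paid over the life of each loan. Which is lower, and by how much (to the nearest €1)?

Loan A: monthly rate = 17.52%/12 = 0.0146000; payment = 58,500 × 0.0146000 / (1 − (1+0.0146000)^−72) = €1,318.43.
Total interest on Loan A = 72 × €1,318.43 − €58,500 = €36,426.96.
Loan B: monthly rate = 7.3%/12 = 0.0060833; payment = 58,500 × 0.0060833 / (1 − (1+0.0060833)^−60) = €1,166.67.
Total interest on Loan B = 60 × €1,166.67 − €58,500 = €11,500.20.
Loan B is lower by €24,926.76.

Loan B by €24,927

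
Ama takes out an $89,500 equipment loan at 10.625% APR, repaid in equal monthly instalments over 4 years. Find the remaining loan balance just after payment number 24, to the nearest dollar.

$49,466

With monthly rate i = 10.625%/12 = 0.0088542, the balance after k of n payments is P · [(1+i)^n − (1+i)^k] / [(1+i)^n − 1].
(1+0.0088542)^48 = 1.52673203 and (1+0.0088542)^24 = 1.23560998, so the balance is 89,500 × (1.52673203 − 1.23560998) / (1.52673203 − 1) = $49,466.18.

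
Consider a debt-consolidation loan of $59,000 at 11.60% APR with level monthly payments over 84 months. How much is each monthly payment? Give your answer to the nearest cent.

$1,028.93

At 11.60% the monthly rate is 0.0096667, so the payment is 59,000 × 0.0096667 / (1 − 1.0096667^−84) = $1,028.93.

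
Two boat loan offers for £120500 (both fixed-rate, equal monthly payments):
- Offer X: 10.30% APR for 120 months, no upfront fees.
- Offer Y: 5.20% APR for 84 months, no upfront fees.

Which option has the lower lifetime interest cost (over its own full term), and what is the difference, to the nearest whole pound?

Offer X: at 10.30% the monthly rate is 0.0085833, so the payment is 120,500 × 0.0085833 / (1 − 1.0085833^−120) = £1,612.50.
Total interest on Offer X = 120 × £1,612.50 − £120,500 = £73,000.00.
Offer Y: at 5.20% the monthly rate is 0.0043333, so the payment is 120,500 × 0.0043333 / (1 − 1.0043333^−84) = £1,714.48.
Total interest on Offer Y = 84 × £1,714.48 − £120,500 = £23,516.32.
Offer Y is lower by £49,483.68.

Offer Y by £49,484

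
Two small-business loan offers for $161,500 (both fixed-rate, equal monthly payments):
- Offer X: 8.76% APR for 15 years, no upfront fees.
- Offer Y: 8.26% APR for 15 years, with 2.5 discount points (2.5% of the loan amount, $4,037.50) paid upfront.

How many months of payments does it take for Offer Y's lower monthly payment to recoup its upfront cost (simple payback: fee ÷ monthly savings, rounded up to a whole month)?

86 months

Offer X: at 8.76% the monthly rate is 0.0073000, so the payment is 161,500 × 0.0073000 / (1 − 1.0073000^−180) = $1,615.06.
Offer Y: monthly rate = 8.26%/12 = 0.0068833; payment = 161,500 × 0.0068833 / (1 − (1+0.0068833)^−180) = $1,567.72.
Monthly savings = $1,615.06 − $1,567.72 = $47.34.
Break-even = $4,037.50 / $47.34 = 85.29 → 86 months.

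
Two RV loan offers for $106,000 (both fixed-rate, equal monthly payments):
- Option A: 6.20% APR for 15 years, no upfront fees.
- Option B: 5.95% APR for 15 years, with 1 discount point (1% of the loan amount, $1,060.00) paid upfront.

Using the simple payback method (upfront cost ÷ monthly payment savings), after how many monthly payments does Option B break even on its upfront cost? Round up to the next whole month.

74 months

Option A: at 6.20% the monthly rate is 0.0051667, so the payment is 106,000 × 0.0051667 / (1 − 1.0051667^−180) = $905.98.
Option B: monthly rate = 5.95%/12 = 0.0049583; payment = 106,000 × 0.0049583 / (1 − (1+0.0049583)^−180) = $891.63.
Monthly savings = $905.98 − $891.63 = $14.35.
Break-even = $1,060.00 / $14.35 = 73.87 → 74 months.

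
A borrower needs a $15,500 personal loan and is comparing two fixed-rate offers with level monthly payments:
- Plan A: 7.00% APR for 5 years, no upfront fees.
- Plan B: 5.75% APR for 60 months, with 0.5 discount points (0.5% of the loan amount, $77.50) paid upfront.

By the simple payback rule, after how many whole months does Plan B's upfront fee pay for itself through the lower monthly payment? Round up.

Plan A: monthly rate = 7%/12 = 0.0058333; payment = 15,500 × 0.0058333 / (1 − (1+0.0058333)^−60) = $306.92.
Plan B: monthly rate = 5.75%/12 = 0.0047917; payment = 15,500 × 0.0047917 / (1 − (1+0.0047917)^−60) = $297.86.
Monthly savings = $306.92 − $297.86 = $9.06.
Break-even = $77.50 / $9.06 = 8.55 → 9 months.

9 months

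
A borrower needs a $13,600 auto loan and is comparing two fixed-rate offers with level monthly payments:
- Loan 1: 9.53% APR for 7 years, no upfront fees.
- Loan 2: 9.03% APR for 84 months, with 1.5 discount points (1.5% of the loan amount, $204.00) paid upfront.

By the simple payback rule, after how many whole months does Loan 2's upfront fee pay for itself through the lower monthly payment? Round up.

Loan 1: monthly rate = 9.53%/12 = 0.0079417; payment = 13,600 × 0.0079417 / (1 − (1+0.0079417)^−84) = $222.49.
Loan 2: at 9.03% the monthly rate is 0.0075250, so the payment is 13,600 × 0.0075250 / (1 − 1.0075250^−84) = $219.02.
Monthly savings = $222.49 − $219.02 = $3.47.
Break-even = $204.00 / $3.47 = 58.79 → 59 months.

59 months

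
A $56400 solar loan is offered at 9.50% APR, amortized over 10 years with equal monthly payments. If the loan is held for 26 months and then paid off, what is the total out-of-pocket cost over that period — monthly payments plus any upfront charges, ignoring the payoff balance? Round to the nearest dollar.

$18,975

At 9.50% the monthly rate is 0.0079167, so the payment is 56,400 × 0.0079167 / (1 − 1.0079167^−120) = $729.80.
Total outlay = 26 × $729.80 = $18,974.80.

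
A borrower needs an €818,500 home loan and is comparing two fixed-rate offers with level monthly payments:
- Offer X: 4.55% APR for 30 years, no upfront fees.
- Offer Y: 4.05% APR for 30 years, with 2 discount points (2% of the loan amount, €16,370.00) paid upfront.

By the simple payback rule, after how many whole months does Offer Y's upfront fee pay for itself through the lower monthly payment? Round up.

69 months

Offer X: at 4.55% the monthly rate is 0.0037917, so the payment is 818,500 × 0.0037917 / (1 − 1.0037917^−360) = €4,171.57.
Offer Y: at 4.05% the monthly rate is 0.0033750, so the payment is 818,500 × 0.0033750 / (1 − 1.0033750^−360) = €3,931.27.
Monthly savings = €4,171.57 − €3,931.27 = €240.30.
Break-even = €16,370.00 / €240.30 = 68.12 → 69 months.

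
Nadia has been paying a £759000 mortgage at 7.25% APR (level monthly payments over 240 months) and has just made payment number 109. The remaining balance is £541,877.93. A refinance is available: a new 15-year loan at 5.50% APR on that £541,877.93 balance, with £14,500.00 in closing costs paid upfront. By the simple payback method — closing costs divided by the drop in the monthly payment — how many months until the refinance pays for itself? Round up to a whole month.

10 months

Current payment = 759,000 × 7.25%/12 / (1 − (1+0.0060417)^−240) = £5,998.95.
Refinanced payment = 541,877.93 × 0.0045833 / (1 − (1+0.0045833)^−180) = £4,427.59.
Monthly savings = £5,998.95 − £4,427.59 = £1,571.36.
Break-even = £14,500.00 / £1,571.36 = 9.23 → 10 months.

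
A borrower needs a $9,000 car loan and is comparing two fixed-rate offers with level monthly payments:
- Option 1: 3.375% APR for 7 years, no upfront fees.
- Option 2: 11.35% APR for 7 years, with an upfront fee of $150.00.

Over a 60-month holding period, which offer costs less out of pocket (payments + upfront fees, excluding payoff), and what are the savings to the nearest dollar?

Option 1 by $2,269

Option 1: monthly rate = 3.375%/12 = 0.0028125; payment = 9,000 × 0.0028125 / (1 − (1+0.0028125)^−84) = $120.45.
Option 2: monthly rate = 11.35%/12 = 0.0094583; payment = 9,000 × 0.0094583 / (1 − (1+0.0094583)^−84) = $155.76.
Over 60 months: Option 1 costs 60 × $120.45 = $7,227.00; Option 2 costs 60 × $155.76 + $150.00 = $9,495.60.
Option 1 is cheaper by $9,495.60 − $7,227.00 = $2,268.60.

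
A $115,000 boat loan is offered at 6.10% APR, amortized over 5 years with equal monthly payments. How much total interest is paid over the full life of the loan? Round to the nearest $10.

At 6.10% the monthly rate is 0.0050833, so the payment is 115,000 × 0.0050833 / (1 − 1.0050833^−60) = $2,228.62.
Total paid = 60 × $2,228.62 = $133,717.20; interest = $133,717.20 − $115,000 = $18,717.20.

$18,720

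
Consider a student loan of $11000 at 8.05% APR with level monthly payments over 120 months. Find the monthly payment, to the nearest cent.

$133.75

Monthly rate = 8.05%/12 = 0.0067083; payment = 11,000 × 0.0067083 / (1 − (1+0.0067083)^−120) = $133.75.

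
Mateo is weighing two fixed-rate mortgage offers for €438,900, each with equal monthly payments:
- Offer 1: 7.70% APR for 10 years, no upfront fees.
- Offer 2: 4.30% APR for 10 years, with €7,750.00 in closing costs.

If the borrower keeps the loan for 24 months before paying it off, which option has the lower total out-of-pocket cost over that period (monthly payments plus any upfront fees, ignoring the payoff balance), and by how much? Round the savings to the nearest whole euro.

Offer 2 by €10,232

Offer 1: monthly rate = 7.7%/12 = 0.0064167; payment = 438,900 × 0.0064167 / (1 − (1+0.0064167)^−120) = €5,255.75.
Offer 2: at 4.30% the monthly rate is 0.0035833, so the payment is 438,900 × 0.0035833 / (1 − 1.0035833^−120) = €4,506.49.
Over 24 months: Offer 1 costs 24 × €5,255.75 = €126,138.00; Offer 2 costs 24 × €4,506.49 + €7,750.00 = €115,905.76.
Offer 2 is cheaper by €126,138.00 − €115,905.76 = €10,232.24.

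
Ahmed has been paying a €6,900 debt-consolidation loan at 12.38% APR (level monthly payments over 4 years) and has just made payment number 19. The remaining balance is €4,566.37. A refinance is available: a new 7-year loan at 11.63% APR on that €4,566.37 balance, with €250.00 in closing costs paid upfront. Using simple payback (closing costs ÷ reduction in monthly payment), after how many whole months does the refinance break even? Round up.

3 months

Current payment = 6,900 × 12.38%/12 / (1 − (1+0.0103167)^−48) = €182.99.
Refinanced payment = 4,566.37 × 0.0096917 / (1 − (1+0.0096917)^−84) = €79.71.
Monthly savings = €182.99 − €79.71 = €103.28.
Break-even = €250.00 / €103.28 = 2.42 → 3 months.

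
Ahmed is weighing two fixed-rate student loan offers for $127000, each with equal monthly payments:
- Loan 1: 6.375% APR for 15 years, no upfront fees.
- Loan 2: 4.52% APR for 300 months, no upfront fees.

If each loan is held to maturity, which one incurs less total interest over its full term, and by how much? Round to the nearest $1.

Loan 1: monthly rate = 6.375%/12 = 0.0053125; payment = 127,000 × 0.0053125 / (1 − (1+0.0053125)^−180) = $1,097.60.
Total interest on Loan 1 = 180 × $1,097.60 − $127,000 = $70,568.00.
Loan 2: at 4.52% the monthly rate is 0.0037667, so the payment is 127,000 × 0.0037667 / (1 − 1.0037667^−300) = $707.35.
Total interest on Loan 2 = 300 × $707.35 − $127,000 = $85,205.00.
Loan 1 is lower by $14,637.00.

Loan 1 by $14,637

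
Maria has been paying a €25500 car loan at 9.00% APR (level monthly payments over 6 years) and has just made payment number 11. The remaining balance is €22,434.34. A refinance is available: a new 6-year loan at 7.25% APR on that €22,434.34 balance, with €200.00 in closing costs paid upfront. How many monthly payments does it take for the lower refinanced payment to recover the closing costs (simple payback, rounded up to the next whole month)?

3 months

Current payment = 25,500 × 9%/12 / (1 − (1+0.0075000)^−72) = €459.65.
Refinanced payment = 22,434.34 × 0.0060417 / (1 − (1+0.0060417)^−72) = €385.18.
Monthly savings = €459.65 − €385.18 = €74.47.
Break-even = €200.00 / €74.47 = 2.69 → 3 months.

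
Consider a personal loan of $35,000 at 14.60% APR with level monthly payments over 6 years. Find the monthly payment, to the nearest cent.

$732.49

At 14.60% the monthly rate is 0.0121667, so the payment is 35,000 × 0.0121667 / (1 − 1.0121667^−72) = $732.49.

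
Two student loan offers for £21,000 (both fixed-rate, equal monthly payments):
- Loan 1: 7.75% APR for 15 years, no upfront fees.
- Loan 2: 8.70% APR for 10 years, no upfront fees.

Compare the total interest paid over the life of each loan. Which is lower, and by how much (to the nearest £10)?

Loan 2 by £4,070

Loan 1: at 7.75% the monthly rate is 0.0064583, so the payment is 21,000 × 0.0064583 / (1 − 1.0064583^−180) = £197.67.
Total interest on Loan 1 = 180 × £197.67 − £21,000 = £14,580.60.
Loan 2: at 8.70% the monthly rate is 0.0072500, so the payment is 21,000 × 0.0072500 / (1 − 1.0072500^−120) = £262.62.
Total interest on Loan 2 = 120 × £262.62 − £21,000 = £10,514.40.
Loan 2 is lower by £4,066.20.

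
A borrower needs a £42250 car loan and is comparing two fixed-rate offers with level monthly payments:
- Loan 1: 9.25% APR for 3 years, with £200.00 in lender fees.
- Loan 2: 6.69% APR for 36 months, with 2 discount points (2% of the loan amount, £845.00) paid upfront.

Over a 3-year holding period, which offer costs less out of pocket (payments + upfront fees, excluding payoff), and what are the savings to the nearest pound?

Loan 2 by £1,151

Loan 1: monthly rate = 9.25%/12 = 0.0077083; payment = 42,250 × 0.0077083 / (1 − (1+0.0077083)^−36) = £1,348.46.
Loan 2: at 6.69% the monthly rate is 0.0055750, so the payment is 42,250 × 0.0055750 / (1 − 1.0055750^−36) = £1,298.58.
Over 36 months: Loan 1 costs 36 × £1,348.46 + £200.00 = £48,744.56; Loan 2 costs 36 × £1,298.58 + £845.00 = £47,593.88.
Loan 2 is cheaper by £48,744.56 − £47,593.88 = £1,150.68.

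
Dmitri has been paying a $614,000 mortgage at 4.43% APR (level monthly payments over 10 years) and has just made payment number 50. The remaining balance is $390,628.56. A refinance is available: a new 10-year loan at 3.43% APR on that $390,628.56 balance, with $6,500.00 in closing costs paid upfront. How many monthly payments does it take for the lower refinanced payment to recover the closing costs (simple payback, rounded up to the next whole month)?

3 months

Current payment = 614,000 × 4.43%/12 / (1 − (1+0.0036917)^−120) = $6,342.70.
Refinanced payment = 390,628.56 × 0.0028583 / (1 − (1+0.0028583)^−120) = $3,849.97.
Monthly savings = $6,342.70 − $3,849.97 = $2,492.73.
Break-even = $6,500.00 / $2,492.73 = 2.61 → 3 months.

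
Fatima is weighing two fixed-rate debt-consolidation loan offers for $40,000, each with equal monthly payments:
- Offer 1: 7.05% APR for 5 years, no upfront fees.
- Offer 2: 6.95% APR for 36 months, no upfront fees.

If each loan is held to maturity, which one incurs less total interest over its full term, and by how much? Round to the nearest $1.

Offer 1: monthly rate = 7.05%/12 = 0.0058750; payment = 40,000 × 0.0058750 / (1 − (1+0.0058750)^−60) = $792.99.
Total interest on Offer 1 = 60 × $792.99 − $40,000 = $7,579.40.
Offer 2: at 6.95% the monthly rate is 0.0057917, so the payment is 40,000 × 0.0057917 / (1 − 1.0057917^−36) = $1,234.17.
Total interest on Offer 2 = 36 × $1,234.17 − $40,000 = $4,430.12.
Offer 2 is lower by $3,149.28.

Offer 2 by $3,149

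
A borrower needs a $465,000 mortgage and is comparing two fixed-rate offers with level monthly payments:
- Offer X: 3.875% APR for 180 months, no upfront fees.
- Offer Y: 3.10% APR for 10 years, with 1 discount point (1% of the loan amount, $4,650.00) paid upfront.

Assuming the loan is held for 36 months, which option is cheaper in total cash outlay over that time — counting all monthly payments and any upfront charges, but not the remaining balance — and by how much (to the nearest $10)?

Offer X: monthly rate = 3.875%/12 = 0.0032292; payment = 465,000 × 0.0032292 / (1 − (1+0.0032292)^−180) = $3,410.49.
Offer Y: monthly rate = 3.1%/12 = 0.0025833; payment = 465,000 × 0.0025833 / (1 − (1+0.0025833)^−120) = $4,511.57.
Over 36 months: Offer X costs 36 × $3,410.49 = $122,777.64; Offer Y costs 36 × $4,511.57 + $4,650.00 = $167,066.52.
Offer X is cheaper by $167,066.52 − $122,777.64 = $44,288.88.

Offer X by $44,290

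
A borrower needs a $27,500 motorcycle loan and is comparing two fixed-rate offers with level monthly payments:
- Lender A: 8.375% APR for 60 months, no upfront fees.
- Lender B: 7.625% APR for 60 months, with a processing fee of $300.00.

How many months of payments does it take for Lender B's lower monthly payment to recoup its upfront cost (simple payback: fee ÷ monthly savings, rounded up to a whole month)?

31 months

Lender A: at 8.375% the monthly rate is 0.0069792, so the payment is 27,500 × 0.0069792 / (1 − 1.0069792^−60) = $562.55.
Lender B: monthly rate = 7.625%/12 = 0.0063542; payment = 27,500 × 0.0063542 / (1 − (1+0.0063542)^−60) = $552.68.
Monthly savings = $562.55 − $552.68 = $9.87.
Break-even = $300.00 / $9.87 = 30.40 → 31 months.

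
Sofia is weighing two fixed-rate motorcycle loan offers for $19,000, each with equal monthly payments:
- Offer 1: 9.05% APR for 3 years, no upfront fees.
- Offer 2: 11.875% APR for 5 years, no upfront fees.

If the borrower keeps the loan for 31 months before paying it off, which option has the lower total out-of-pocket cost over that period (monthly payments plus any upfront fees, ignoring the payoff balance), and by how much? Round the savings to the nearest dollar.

Offer 2 by $5,679

Offer 1: monthly rate = 9.05%/12 = 0.0075417; payment = 19,000 × 0.0075417 / (1 − (1+0.0075417)^−36) = $604.64.
Offer 2: monthly rate = 11.875%/12 = 0.0098958; payment = 19,000 × 0.0098958 / (1 − (1+0.0098958)^−60) = $421.45.
Over 31 months: Offer 1 costs 31 × $604.64 = $18,743.84; Offer 2 costs 31 × $421.45 = $13,064.95.
Offer 2 is cheaper by $18,743.84 − $13,064.95 = $5,678.89.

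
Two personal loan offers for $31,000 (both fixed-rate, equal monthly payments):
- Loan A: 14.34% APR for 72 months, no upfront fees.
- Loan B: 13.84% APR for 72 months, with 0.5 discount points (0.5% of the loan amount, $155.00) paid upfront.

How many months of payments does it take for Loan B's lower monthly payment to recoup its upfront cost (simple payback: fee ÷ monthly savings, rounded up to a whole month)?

19 months

Loan A: monthly rate = 14.34%/12 = 0.0119500; payment = 31,000 × 0.0119500 / (1 − (1+0.0119500)^−72) = $644.44.
Loan B: monthly rate = 13.84%/12 = 0.0115333; payment = 31,000 × 0.0115333 / (1 − (1+0.0115333)^−72) = $636.13.
Monthly savings = $644.44 − $636.13 = $8.31.
Break-even = $155.00 / $8.31 = 18.65 → 19 months.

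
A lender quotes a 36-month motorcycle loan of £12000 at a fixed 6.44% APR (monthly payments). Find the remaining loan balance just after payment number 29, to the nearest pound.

£2,518

With monthly rate i = 6.44%/12 = 0.0053667, the balance after k of n payments is P · [(1+i)^n − (1+i)^k] / [(1+i)^n − 1].
(1+0.0053667)^36 = 1.21249889 and (1+0.0053667)^29 = 1.16791161, so the balance is 12,000 × (1.21249889 − 1.16791161) / (1.21249889 − 1) = £2,517.88.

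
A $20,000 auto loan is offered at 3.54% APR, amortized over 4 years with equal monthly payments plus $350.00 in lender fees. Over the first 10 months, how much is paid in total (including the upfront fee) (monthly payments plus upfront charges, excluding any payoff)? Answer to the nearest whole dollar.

$4,825

Monthly rate = 3.54%/12 = 0.0029500; payment = 20,000 × 0.0029500 / (1 − (1+0.0029500)^−48) = $447.48.
Total outlay = 10 × $447.48 + $350.00 = $4,824.80.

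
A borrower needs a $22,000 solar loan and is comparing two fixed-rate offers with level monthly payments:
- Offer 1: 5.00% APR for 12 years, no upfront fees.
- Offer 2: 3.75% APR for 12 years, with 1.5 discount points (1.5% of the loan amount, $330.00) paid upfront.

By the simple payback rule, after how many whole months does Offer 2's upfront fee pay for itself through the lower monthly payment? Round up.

25 months

Offer 1: at 5.00% the monthly rate is 0.0041667, so the payment is 22,000 × 0.0041667 / (1 − 1.0041667^−144) = $203.48.
Offer 2: at 3.75% the monthly rate is 0.0031250, so the payment is 22,000 × 0.0031250 / (1 − 1.0031250^−144) = $189.96.
Monthly savings = $203.48 − $189.96 = $13.52.
Break-even = $330.00 / $13.52 = 24.41 → 25 months.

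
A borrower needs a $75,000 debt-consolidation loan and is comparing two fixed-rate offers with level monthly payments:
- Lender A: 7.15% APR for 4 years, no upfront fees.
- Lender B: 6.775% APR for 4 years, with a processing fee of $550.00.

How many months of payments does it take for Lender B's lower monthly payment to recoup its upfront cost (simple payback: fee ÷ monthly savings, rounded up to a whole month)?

43 months

Lender A: monthly rate = 7.15%/12 = 0.0059583; payment = 75,000 × 0.0059583 / (1 − (1+0.0059583)^−48) = $1,801.19.
Lender B: at 6.775% the monthly rate is 0.0056458, so the payment is 75,000 × 0.0056458 / (1 − 1.0056458^−48) = $1,788.15.
Monthly savings = $1,801.19 − $1,788.15 = $13.04.
Break-even = $550.00 / $13.04 = 42.18 → 43 months.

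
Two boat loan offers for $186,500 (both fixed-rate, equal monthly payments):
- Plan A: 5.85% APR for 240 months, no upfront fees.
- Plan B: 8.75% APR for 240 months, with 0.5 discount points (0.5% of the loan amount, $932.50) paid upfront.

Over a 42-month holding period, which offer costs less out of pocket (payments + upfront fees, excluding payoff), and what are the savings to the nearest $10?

Plan A by $14,710

Plan A: at 5.85% the monthly rate is 0.0048750, so the payment is 186,500 × 0.0048750 / (1 − 1.0048750^−240) = $1,320.06.
Plan B: monthly rate = 8.75%/12 = 0.0072917; payment = 186,500 × 0.0072917 / (1 − (1+0.0072917)^−240) = $1,648.12.
Over 42 months: Plan A costs 42 × $1,320.06 = $55,442.52; Plan B costs 42 × $1,648.12 + $932.50 = $70,153.54.
Plan A is cheaper by $70,153.54 − $55,442.52 = $14,711.02.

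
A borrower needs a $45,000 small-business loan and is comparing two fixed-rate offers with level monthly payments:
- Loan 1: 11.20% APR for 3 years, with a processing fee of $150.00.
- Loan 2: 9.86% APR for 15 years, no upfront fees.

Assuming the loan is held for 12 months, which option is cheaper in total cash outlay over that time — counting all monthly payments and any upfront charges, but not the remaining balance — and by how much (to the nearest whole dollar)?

Loan 2 by $12,123

Loan 1: monthly rate = 11.2%/12 = 0.0093333; payment = 45,000 × 0.0093333 / (1 − (1+0.0093333)^−36) = $1,477.51.
Loan 2: at 9.86% the monthly rate is 0.0082167, so the payment is 45,000 × 0.0082167 / (1 − 1.0082167^−180) = $479.73.
Over 12 months: Loan 1 costs 12 × $1,477.51 + $150.00 = $17,880.12; Loan 2 costs 12 × $479.73 = $5,756.76.
Loan 2 is cheaper by $17,880.12 − $5,756.76 = $12,123.36.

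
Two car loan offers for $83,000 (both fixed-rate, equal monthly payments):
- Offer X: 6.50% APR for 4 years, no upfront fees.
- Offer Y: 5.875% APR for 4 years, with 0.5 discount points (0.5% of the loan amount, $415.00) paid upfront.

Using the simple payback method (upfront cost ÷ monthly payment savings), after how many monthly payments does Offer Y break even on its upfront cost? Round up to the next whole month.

Offer X: monthly rate = 6.5%/12 = 0.0054167; payment = 83,000 × 0.0054167 / (1 − (1+0.0054167)^−48) = $1,968.34.
Offer Y: at 5.875% the monthly rate is 0.0048958, so the payment is 83,000 × 0.0048958 / (1 − 1.0048958^−48) = $1,944.50.
Monthly savings = $1,968.34 − $1,944.50 = $23.84.
Break-even = $415.00 / $23.84 = 17.41 → 18 months.

18 months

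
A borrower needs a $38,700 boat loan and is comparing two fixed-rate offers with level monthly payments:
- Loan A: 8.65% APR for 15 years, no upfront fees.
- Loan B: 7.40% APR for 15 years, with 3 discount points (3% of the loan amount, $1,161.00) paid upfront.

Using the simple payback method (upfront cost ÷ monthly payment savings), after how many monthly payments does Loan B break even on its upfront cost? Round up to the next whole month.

Loan A: at 8.65% the monthly rate is 0.0072083, so the payment is 38,700 × 0.0072083 / (1 − 1.0072083^−180) = $384.50.
Loan B: monthly rate = 7.4%/12 = 0.0061667; payment = 38,700 × 0.0061667 / (1 − (1+0.0061667)^−180) = $356.56.
Monthly savings = $384.50 − $356.56 = $27.94.
Break-even = $1,161.00 / $27.94 = 41.55 → 42 months.

42 months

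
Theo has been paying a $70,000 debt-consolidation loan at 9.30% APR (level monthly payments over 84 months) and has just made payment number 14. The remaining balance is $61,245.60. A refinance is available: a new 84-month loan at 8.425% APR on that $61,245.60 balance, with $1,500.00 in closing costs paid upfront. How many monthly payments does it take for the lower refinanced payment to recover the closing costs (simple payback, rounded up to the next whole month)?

Current payment = 70,000 × 9.3%/12 / (1 − (1+0.0077500)^−84) = $1,136.92.
Refinanced payment = 61,245.60 × 0.0070208 / (1 − (1+0.0070208)^−84) = $967.61.
Monthly savings = $1,136.92 − $967.61 = $169.31.
Break-even = $1,500.00 / $169.31 = 8.86 → 9 months.

9 months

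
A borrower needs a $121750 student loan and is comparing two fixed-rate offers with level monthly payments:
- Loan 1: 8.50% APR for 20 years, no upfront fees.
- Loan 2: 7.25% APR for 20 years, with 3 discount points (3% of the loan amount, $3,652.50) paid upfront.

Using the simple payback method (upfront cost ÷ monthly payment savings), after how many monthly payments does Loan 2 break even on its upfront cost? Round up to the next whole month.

39 months

Loan 1: monthly rate = 8.5%/12 = 0.0070833; payment = 121,750 × 0.0070833 / (1 − (1+0.0070833)^−240) = $1,056.57.
Loan 2: monthly rate = 7.25%/12 = 0.0060417; payment = 121,750 × 0.0060417 / (1 − (1+0.0060417)^−240) = $962.28.
Monthly savings = $1,056.57 − $962.28 = $94.29.
Break-even = $3,652.50 / $94.29 = 38.74 → 39 months.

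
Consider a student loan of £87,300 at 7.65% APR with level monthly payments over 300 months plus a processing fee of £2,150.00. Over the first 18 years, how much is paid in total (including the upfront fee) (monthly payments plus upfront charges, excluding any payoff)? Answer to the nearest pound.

£143,345

Monthly rate = 7.65%/12 = 0.0063750; payment = 87,300 × 0.0063750 / (1 − (1+0.0063750)^−300) = £653.68.
Total outlay = 216 × £653.68 + £2,150.00 = £143,344.88.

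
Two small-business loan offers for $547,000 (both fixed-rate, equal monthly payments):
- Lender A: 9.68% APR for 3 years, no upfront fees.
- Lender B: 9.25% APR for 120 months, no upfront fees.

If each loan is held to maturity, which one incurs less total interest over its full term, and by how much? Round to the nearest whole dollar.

Lender A by $207,956

Lender A: monthly rate = 9.68%/12 = 0.0080667; payment = 547,000 × 0.0080667 / (1 − (1+0.0080667)^−36) = $17,568.09.
Total interest on Lender A = 36 × $17,568.09 − $547,000 = $85,451.24.
Lender B: monthly rate = 9.25%/12 = 0.0077083; payment = 547,000 × 0.0077083 / (1 − (1+0.0077083)^−120) = $7,003.39.
Total interest on Lender B = 120 × $7,003.39 − $547,000 = $293,406.80.
Lender A is lower by $207,955.56.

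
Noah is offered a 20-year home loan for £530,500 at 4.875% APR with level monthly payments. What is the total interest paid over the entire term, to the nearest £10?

Monthly rate = 4.875%/12 = 0.0040625; payment = 530,500 × 0.0040625 / (1 − (1+0.0040625)^−240) = £3,464.54.
Total paid = 240 × £3,464.54 = £831,489.60; interest = £831,489.60 − £530,500 = £300,989.60.

£300,990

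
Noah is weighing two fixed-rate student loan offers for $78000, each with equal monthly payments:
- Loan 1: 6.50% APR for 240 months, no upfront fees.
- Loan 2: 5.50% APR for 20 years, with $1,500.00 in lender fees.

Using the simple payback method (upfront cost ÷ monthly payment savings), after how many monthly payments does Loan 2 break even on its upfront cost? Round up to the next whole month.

34 months

Loan 1: monthly rate = 6.5%/12 = 0.0054167; payment = 78,000 × 0.0054167 / (1 − (1+0.0054167)^−240) = $581.55.
Loan 2: at 5.50% the monthly rate is 0.0045833, so the payment is 78,000 × 0.0045833 / (1 − 1.0045833^−240) = $536.55.
Monthly savings = $581.55 − $536.55 = $45.00.
Break-even = $1,500.00 / $45.00 = 33.33 → 34 months.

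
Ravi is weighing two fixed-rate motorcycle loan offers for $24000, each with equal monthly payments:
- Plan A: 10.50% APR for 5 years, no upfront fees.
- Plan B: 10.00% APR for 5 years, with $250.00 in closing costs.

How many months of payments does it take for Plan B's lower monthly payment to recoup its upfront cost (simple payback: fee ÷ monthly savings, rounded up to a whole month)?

43 months

Plan A: at 10.50% the monthly rate is 0.0087500, so the payment is 24,000 × 0.0087500 / (1 − 1.0087500^−60) = $515.85.
Plan B: monthly rate = 10%/12 = 0.0083333; payment = 24,000 × 0.0083333 / (1 − (1+0.0083333)^−60) = $509.93.
Monthly savings = $515.85 − $509.93 = $5.92.
Break-even = $250.00 / $5.92 = 42.23 → 43 months.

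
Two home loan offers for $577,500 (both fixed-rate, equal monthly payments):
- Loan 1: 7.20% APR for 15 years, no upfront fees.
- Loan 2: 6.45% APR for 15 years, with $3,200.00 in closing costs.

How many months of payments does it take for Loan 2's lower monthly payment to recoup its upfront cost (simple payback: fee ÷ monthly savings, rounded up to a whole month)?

14 months

Loan 1: monthly rate = 7.2%/12 = 0.0060000; payment = 577,500 × 0.0060000 / (1 − (1+0.0060000)^−180) = $5,255.52.
Loan 2: monthly rate = 6.45%/12 = 0.0053750; payment = 577,500 × 0.0053750 / (1 − (1+0.0053750)^−180) = $5,014.78.
Monthly savings = $5,255.52 − $5,014.78 = $240.74.
Break-even = $3,200.00 / $240.74 = 13.29 → 14 months.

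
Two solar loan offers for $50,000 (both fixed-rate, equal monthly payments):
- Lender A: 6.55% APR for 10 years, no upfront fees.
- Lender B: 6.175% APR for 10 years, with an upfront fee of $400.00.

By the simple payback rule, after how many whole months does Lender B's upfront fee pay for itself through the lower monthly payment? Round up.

Lender A: at 6.55% the monthly rate is 0.0054583, so the payment is 50,000 × 0.0054583 / (1 − 1.0054583^−120) = $569.01.
Lender B: monthly rate = 6.175%/12 = 0.0051458; payment = 50,000 × 0.0051458 / (1 − (1+0.0051458)^−120) = $559.51.
Monthly savings = $569.01 − $559.51 = $9.50.
Break-even = $400.00 / $9.50 = 42.11 → 43 months.

43 months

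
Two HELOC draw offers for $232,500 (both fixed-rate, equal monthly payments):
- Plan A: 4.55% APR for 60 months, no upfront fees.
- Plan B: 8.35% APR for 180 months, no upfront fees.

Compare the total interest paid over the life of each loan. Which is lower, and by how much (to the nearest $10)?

Plan A: at 4.55% the monthly rate is 0.0037917, so the payment is 232,500 × 0.0037917 / (1 − 1.0037917^−60) = $4,339.79.
Total interest on Plan A = 60 × $4,339.79 − $232,500 = $27,887.40.
Plan B: at 8.35% the monthly rate is 0.0069583, so the payment is 232,500 × 0.0069583 / (1 − 1.0069583^−180) = $2,269.12.
Total interest on Plan B = 180 × $2,269.12 − $232,500 = $175,941.60.
Plan A is lower by $148,054.20.

Plan A by $148,050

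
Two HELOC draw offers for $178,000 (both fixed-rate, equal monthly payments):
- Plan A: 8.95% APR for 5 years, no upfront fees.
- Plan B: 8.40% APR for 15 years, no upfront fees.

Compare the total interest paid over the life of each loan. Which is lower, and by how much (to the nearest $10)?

Plan A: monthly rate = 8.95%/12 = 0.0074583; payment = 178,000 × 0.0074583 / (1 − (1+0.0074583)^−60) = $3,690.67.
Total interest on Plan A = 60 × $3,690.67 − $178,000 = $43,440.20.
Plan B: monthly rate = 8.4%/12 = 0.0070000; payment = 178,000 × 0.0070000 / (1 − (1+0.0070000)^−180) = $1,742.42.
Total interest on Plan B = 180 × $1,742.42 − $178,000 = $135,635.60.
Plan A is lower by $92,195.40.

Plan A by $92,200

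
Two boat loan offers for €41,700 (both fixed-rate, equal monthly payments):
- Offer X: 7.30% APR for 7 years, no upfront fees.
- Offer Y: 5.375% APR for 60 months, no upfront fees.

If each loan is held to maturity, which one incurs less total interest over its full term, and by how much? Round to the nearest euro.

Offer X: at 7.30% the monthly rate is 0.0060833, so the payment is 41,700 × 0.0060833 / (1 − 1.0060833^−84) = €635.50.
Total interest on Offer X = 84 × €635.50 − €41,700 = €11,682.00.
Offer Y: at 5.375% the monthly rate is 0.0044792, so the payment is 41,700 × 0.0044792 / (1 − 1.0044792^−60) = €794.11.
Total interest on Offer Y = 60 × €794.11 − €41,700 = €5,946.60.
Offer Y is lower by €5,735.40.

Offer Y by €5,735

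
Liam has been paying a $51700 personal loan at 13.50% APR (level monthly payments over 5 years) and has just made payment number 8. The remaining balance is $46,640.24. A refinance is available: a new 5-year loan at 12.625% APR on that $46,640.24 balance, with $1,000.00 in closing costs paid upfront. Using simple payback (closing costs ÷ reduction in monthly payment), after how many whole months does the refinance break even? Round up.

8 months

Current payment = 51,700 × 13.5%/12 / (1 − (1+0.0112500)^−60) = $1,189.61.
Refinanced payment = 46,640.24 × 0.0105208 / (1 − (1+0.0105208)^−60) = $1,052.28.
Monthly savings = $1,189.61 − $1,052.28 = $137.33.
Break-even = $1,000.00 / $137.33 = 7.28 → 8 months.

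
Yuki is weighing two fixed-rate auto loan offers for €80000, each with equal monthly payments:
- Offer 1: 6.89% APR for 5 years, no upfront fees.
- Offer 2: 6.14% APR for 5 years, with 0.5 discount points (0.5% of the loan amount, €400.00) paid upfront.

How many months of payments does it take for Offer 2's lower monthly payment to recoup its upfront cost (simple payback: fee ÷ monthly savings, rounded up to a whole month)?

Offer 1: at 6.89% the monthly rate is 0.0057417, so the payment is 80,000 × 0.0057417 / (1 − 1.0057417^−60) = €1,579.95.
Offer 2: at 6.14% the monthly rate is 0.0051167, so the payment is 80,000 × 0.0051167 / (1 − 1.0051167^−60) = €1,551.84.
Monthly savings = €1,579.95 − €1,551.84 = €28.11.
Break-even = €400.00 / €28.11 = 14.23 → 15 months.

15 months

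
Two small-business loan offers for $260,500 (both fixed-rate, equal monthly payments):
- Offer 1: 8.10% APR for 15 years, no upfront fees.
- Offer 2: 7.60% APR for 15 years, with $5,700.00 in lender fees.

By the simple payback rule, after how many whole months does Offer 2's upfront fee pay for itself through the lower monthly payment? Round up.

Offer 1: at 8.10% the monthly rate is 0.0067500, so the payment is 260,500 × 0.0067500 / (1 − 1.0067500^−180) = $2,504.54.
Offer 2: at 7.60% the monthly rate is 0.0063333, so the payment is 260,500 × 0.0063333 / (1 − 1.0063333^−180) = $2,429.69.
Monthly savings = $2,504.54 − $2,429.69 = $74.85.
Break-even = $5,700.00 / $74.85 = 76.15 → 77 months.

77 months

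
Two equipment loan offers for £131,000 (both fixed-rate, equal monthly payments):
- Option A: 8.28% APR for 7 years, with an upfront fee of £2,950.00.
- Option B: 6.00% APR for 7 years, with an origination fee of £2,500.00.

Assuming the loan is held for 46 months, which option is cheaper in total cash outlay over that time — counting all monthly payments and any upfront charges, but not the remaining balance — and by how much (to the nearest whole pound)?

Option A: at 8.28% the monthly rate is 0.0069000, so the payment is 131,000 × 0.0069000 / (1 − 1.0069000^−84) = £2,060.12.
Option B: at 6.00% the monthly rate is 0.0050000, so the payment is 131,000 × 0.0050000 / (1 − 1.0050000^−84) = £1,913.72.
Over 46 months: Option A costs 46 × £2,060.12 + £2,950.00 = £97,715.52; Option B costs 46 × £1,913.72 + £2,500.00 = £90,531.12.
Option B is cheaper by £97,715.52 − £90,531.12 = £7,184.40.

Option B by £7,184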